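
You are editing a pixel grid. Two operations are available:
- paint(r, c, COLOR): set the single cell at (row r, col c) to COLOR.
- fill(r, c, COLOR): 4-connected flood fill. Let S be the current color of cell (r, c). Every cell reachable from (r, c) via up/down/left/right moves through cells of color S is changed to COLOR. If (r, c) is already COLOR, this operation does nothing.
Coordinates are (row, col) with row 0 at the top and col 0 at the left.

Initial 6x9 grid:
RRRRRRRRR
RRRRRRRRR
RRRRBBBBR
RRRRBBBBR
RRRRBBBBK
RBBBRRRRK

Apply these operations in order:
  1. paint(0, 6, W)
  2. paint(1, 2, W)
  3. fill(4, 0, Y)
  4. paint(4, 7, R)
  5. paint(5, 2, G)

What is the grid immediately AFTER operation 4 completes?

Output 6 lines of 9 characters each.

After op 1 paint(0,6,W):
RRRRRRWRR
RRRRRRRRR
RRRRBBBBR
RRRRBBBBR
RRRRBBBBK
RBBBRRRRK
After op 2 paint(1,2,W):
RRRRRRWRR
RRWRRRRRR
RRRRBBBBR
RRRRBBBBR
RRRRBBBBK
RBBBRRRRK
After op 3 fill(4,0,Y) [31 cells changed]:
YYYYYYWYY
YYWYYYYYY
YYYYBBBBY
YYYYBBBBY
YYYYBBBBK
YBBBRRRRK
After op 4 paint(4,7,R):
YYYYYYWYY
YYWYYYYYY
YYYYBBBBY
YYYYBBBBY
YYYYBBBRK
YBBBRRRRK

Answer: YYYYYYWYY
YYWYYYYYY
YYYYBBBBY
YYYYBBBBY
YYYYBBBRK
YBBBRRRRK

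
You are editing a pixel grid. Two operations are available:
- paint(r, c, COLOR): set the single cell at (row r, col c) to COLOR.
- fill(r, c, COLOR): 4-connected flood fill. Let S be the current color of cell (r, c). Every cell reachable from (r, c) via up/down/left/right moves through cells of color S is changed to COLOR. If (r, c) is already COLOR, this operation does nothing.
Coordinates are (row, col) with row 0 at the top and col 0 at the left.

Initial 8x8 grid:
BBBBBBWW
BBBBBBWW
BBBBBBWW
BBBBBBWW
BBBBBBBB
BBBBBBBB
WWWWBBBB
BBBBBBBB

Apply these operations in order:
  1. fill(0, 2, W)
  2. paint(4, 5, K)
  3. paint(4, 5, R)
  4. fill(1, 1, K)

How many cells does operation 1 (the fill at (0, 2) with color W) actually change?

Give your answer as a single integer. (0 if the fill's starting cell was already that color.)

After op 1 fill(0,2,W) [52 cells changed]:
WWWWWWWW
WWWWWWWW
WWWWWWWW
WWWWWWWW
WWWWWWWW
WWWWWWWW
WWWWWWWW
WWWWWWWW

Answer: 52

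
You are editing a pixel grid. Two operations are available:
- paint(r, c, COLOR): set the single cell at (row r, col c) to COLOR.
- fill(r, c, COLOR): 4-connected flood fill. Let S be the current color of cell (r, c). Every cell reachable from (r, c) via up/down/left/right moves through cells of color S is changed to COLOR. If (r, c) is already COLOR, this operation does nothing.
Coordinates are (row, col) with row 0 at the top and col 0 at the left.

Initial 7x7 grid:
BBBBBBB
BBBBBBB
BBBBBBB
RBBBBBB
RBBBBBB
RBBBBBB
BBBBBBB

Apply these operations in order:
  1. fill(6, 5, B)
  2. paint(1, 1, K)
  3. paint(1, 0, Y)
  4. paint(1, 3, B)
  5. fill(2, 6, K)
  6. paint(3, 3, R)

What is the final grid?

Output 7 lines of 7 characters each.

Answer: KKKKKKK
YKKKKKK
KKKKKKK
RKKRKKK
RKKKKKK
RKKKKKK
KKKKKKK

Derivation:
After op 1 fill(6,5,B) [0 cells changed]:
BBBBBBB
BBBBBBB
BBBBBBB
RBBBBBB
RBBBBBB
RBBBBBB
BBBBBBB
After op 2 paint(1,1,K):
BBBBBBB
BKBBBBB
BBBBBBB
RBBBBBB
RBBBBBB
RBBBBBB
BBBBBBB
After op 3 paint(1,0,Y):
BBBBBBB
YKBBBBB
BBBBBBB
RBBBBBB
RBBBBBB
RBBBBBB
BBBBBBB
After op 4 paint(1,3,B):
BBBBBBB
YKBBBBB
BBBBBBB
RBBBBBB
RBBBBBB
RBBBBBB
BBBBBBB
After op 5 fill(2,6,K) [44 cells changed]:
KKKKKKK
YKKKKKK
KKKKKKK
RKKKKKK
RKKKKKK
RKKKKKK
KKKKKKK
After op 6 paint(3,3,R):
KKKKKKK
YKKKKKK
KKKKKKK
RKKRKKK
RKKKKKK
RKKKKKK
KKKKKKK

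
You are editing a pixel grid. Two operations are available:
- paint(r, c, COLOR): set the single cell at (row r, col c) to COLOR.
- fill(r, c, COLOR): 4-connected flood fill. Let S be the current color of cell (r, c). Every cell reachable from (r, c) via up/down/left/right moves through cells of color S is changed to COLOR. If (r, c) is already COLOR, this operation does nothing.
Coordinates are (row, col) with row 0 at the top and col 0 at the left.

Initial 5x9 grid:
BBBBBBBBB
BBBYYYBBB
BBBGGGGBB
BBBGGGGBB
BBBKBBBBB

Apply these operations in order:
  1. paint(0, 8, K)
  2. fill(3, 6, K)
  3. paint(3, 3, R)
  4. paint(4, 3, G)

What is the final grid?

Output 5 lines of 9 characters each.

Answer: BBBBBBBBK
BBBYYYBBB
BBBKKKKBB
BBBRKKKBB
BBBGBBBBB

Derivation:
After op 1 paint(0,8,K):
BBBBBBBBK
BBBYYYBBB
BBBGGGGBB
BBBGGGGBB
BBBKBBBBB
After op 2 fill(3,6,K) [8 cells changed]:
BBBBBBBBK
BBBYYYBBB
BBBKKKKBB
BBBKKKKBB
BBBKBBBBB
After op 3 paint(3,3,R):
BBBBBBBBK
BBBYYYBBB
BBBKKKKBB
BBBRKKKBB
BBBKBBBBB
After op 4 paint(4,3,G):
BBBBBBBBK
BBBYYYBBB
BBBKKKKBB
BBBRKKKBB
BBBGBBBBB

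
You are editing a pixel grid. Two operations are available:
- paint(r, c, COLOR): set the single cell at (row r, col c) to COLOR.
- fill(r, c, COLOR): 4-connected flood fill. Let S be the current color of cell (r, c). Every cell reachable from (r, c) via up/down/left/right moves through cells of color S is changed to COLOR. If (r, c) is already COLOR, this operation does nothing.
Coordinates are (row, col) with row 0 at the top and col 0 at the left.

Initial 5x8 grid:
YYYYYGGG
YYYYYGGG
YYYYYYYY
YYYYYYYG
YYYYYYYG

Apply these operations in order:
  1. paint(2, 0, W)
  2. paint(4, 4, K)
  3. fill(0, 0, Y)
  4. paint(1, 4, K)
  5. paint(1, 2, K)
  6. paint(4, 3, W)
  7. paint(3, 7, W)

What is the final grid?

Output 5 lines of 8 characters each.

Answer: YYYYYGGG
YYKYKGGG
WYYYYYYY
YYYYYYYW
YYYWKYYG

Derivation:
After op 1 paint(2,0,W):
YYYYYGGG
YYYYYGGG
WYYYYYYY
YYYYYYYG
YYYYYYYG
After op 2 paint(4,4,K):
YYYYYGGG
YYYYYGGG
WYYYYYYY
YYYYYYYG
YYYYKYYG
After op 3 fill(0,0,Y) [0 cells changed]:
YYYYYGGG
YYYYYGGG
WYYYYYYY
YYYYYYYG
YYYYKYYG
After op 4 paint(1,4,K):
YYYYYGGG
YYYYKGGG
WYYYYYYY
YYYYYYYG
YYYYKYYG
After op 5 paint(1,2,K):
YYYYYGGG
YYKYKGGG
WYYYYYYY
YYYYYYYG
YYYYKYYG
After op 6 paint(4,3,W):
YYYYYGGG
YYKYKGGG
WYYYYYYY
YYYYYYYG
YYYWKYYG
After op 7 paint(3,7,W):
YYYYYGGG
YYKYKGGG
WYYYYYYY
YYYYYYYW
YYYWKYYG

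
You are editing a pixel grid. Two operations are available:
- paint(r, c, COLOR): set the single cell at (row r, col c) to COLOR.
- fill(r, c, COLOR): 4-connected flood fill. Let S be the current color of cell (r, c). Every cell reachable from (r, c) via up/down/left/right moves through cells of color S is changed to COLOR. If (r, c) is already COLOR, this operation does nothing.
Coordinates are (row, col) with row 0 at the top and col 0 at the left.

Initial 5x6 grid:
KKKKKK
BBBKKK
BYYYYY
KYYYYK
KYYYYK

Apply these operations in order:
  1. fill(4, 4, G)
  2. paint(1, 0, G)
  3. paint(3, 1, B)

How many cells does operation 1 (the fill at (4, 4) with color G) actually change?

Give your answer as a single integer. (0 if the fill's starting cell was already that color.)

After op 1 fill(4,4,G) [13 cells changed]:
KKKKKK
BBBKKK
BGGGGG
KGGGGK
KGGGGK

Answer: 13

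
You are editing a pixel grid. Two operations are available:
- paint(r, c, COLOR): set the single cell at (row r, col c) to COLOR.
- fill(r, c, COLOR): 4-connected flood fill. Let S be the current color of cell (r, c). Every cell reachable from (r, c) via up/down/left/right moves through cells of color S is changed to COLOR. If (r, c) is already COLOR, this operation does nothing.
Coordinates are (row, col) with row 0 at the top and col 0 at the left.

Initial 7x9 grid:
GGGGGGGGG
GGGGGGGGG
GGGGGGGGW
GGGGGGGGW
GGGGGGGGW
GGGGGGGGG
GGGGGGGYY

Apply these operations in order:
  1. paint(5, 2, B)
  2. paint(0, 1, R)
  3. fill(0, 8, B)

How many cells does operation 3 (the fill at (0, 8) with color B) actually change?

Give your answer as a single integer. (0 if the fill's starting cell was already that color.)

After op 1 paint(5,2,B):
GGGGGGGGG
GGGGGGGGG
GGGGGGGGW
GGGGGGGGW
GGGGGGGGW
GGBGGGGGG
GGGGGGGYY
After op 2 paint(0,1,R):
GRGGGGGGG
GGGGGGGGG
GGGGGGGGW
GGGGGGGGW
GGGGGGGGW
GGBGGGGGG
GGGGGGGYY
After op 3 fill(0,8,B) [56 cells changed]:
BRBBBBBBB
BBBBBBBBB
BBBBBBBBW
BBBBBBBBW
BBBBBBBBW
BBBBBBBBB
BBBBBBBYY

Answer: 56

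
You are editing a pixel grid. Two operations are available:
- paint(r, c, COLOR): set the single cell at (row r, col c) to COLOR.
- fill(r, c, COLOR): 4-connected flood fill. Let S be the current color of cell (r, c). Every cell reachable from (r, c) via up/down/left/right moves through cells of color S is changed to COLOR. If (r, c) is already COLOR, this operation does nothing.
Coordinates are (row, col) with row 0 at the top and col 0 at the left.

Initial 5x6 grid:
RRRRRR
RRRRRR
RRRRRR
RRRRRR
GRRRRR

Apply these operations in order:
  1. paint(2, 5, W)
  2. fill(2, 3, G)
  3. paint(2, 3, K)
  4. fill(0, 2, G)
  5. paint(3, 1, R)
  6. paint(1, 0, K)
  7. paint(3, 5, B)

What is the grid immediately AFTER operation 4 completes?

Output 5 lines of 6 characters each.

Answer: GGGGGG
GGGGGG
GGGKGW
GGGGGG
GGGGGG

Derivation:
After op 1 paint(2,5,W):
RRRRRR
RRRRRR
RRRRRW
RRRRRR
GRRRRR
After op 2 fill(2,3,G) [28 cells changed]:
GGGGGG
GGGGGG
GGGGGW
GGGGGG
GGGGGG
After op 3 paint(2,3,K):
GGGGGG
GGGGGG
GGGKGW
GGGGGG
GGGGGG
After op 4 fill(0,2,G) [0 cells changed]:
GGGGGG
GGGGGG
GGGKGW
GGGGGG
GGGGGG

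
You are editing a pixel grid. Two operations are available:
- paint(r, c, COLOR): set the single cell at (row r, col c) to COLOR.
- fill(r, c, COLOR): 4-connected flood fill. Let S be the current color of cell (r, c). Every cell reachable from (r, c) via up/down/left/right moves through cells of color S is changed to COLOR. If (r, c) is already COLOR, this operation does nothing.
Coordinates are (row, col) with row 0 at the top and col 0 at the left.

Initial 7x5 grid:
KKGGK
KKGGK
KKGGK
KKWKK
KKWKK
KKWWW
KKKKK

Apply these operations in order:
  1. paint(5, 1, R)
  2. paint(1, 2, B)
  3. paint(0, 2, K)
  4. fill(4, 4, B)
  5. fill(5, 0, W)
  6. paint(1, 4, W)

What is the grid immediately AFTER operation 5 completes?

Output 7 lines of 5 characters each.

Answer: WWWGB
WWBGB
WWGGB
WWWBB
WWWBB
WRWWW
WWWWW

Derivation:
After op 1 paint(5,1,R):
KKGGK
KKGGK
KKGGK
KKWKK
KKWKK
KRWWW
KKKKK
After op 2 paint(1,2,B):
KKGGK
KKBGK
KKGGK
KKWKK
KKWKK
KRWWW
KKKKK
After op 3 paint(0,2,K):
KKKGK
KKBGK
KKGGK
KKWKK
KKWKK
KRWWW
KKKKK
After op 4 fill(4,4,B) [7 cells changed]:
KKKGB
KKBGB
KKGGB
KKWBB
KKWBB
KRWWW
KKKKK
After op 5 fill(5,0,W) [17 cells changed]:
WWWGB
WWBGB
WWGGB
WWWBB
WWWBB
WRWWW
WWWWW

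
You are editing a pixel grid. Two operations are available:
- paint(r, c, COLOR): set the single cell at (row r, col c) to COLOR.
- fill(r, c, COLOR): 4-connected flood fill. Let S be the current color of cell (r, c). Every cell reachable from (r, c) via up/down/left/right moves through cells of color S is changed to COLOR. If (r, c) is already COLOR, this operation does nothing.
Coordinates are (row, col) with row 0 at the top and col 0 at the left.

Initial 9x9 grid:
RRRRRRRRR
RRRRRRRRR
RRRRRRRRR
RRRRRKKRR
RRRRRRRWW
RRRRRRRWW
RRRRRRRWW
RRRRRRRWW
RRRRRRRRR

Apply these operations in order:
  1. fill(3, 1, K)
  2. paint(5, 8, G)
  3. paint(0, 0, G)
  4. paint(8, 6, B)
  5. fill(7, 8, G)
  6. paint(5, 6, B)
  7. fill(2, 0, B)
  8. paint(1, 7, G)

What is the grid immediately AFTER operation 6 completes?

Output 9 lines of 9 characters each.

After op 1 fill(3,1,K) [71 cells changed]:
KKKKKKKKK
KKKKKKKKK
KKKKKKKKK
KKKKKKKKK
KKKKKKKWW
KKKKKKKWW
KKKKKKKWW
KKKKKKKWW
KKKKKKKKK
After op 2 paint(5,8,G):
KKKKKKKKK
KKKKKKKKK
KKKKKKKKK
KKKKKKKKK
KKKKKKKWW
KKKKKKKWG
KKKKKKKWW
KKKKKKKWW
KKKKKKKKK
After op 3 paint(0,0,G):
GKKKKKKKK
KKKKKKKKK
KKKKKKKKK
KKKKKKKKK
KKKKKKKWW
KKKKKKKWG
KKKKKKKWW
KKKKKKKWW
KKKKKKKKK
After op 4 paint(8,6,B):
GKKKKKKKK
KKKKKKKKK
KKKKKKKKK
KKKKKKKKK
KKKKKKKWW
KKKKKKKWG
KKKKKKKWW
KKKKKKKWW
KKKKKKBKK
After op 5 fill(7,8,G) [7 cells changed]:
GKKKKKKKK
KKKKKKKKK
KKKKKKKKK
KKKKKKKKK
KKKKKKKGG
KKKKKKKGG
KKKKKKKGG
KKKKKKKGG
KKKKKKBKK
After op 6 paint(5,6,B):
GKKKKKKKK
KKKKKKKKK
KKKKKKKKK
KKKKKKKKK
KKKKKKKGG
KKKKKKBGG
KKKKKKKGG
KKKKKKKGG
KKKKKKBKK

Answer: GKKKKKKKK
KKKKKKKKK
KKKKKKKKK
KKKKKKKKK
KKKKKKKGG
KKKKKKBGG
KKKKKKKGG
KKKKKKKGG
KKKKKKBKK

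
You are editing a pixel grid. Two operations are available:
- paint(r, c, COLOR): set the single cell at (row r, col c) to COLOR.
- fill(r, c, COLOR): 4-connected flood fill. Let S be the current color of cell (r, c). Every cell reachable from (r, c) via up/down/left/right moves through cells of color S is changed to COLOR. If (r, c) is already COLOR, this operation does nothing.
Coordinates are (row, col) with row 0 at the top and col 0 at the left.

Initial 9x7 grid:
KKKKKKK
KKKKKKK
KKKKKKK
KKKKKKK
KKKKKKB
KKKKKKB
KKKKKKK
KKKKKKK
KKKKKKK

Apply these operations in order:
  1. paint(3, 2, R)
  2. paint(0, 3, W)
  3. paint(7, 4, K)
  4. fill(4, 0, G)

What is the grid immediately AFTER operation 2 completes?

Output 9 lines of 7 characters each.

After op 1 paint(3,2,R):
KKKKKKK
KKKKKKK
KKKKKKK
KKRKKKK
KKKKKKB
KKKKKKB
KKKKKKK
KKKKKKK
KKKKKKK
After op 2 paint(0,3,W):
KKKWKKK
KKKKKKK
KKKKKKK
KKRKKKK
KKKKKKB
KKKKKKB
KKKKKKK
KKKKKKK
KKKKKKK

Answer: KKKWKKK
KKKKKKK
KKKKKKK
KKRKKKK
KKKKKKB
KKKKKKB
KKKKKKK
KKKKKKK
KKKKKKK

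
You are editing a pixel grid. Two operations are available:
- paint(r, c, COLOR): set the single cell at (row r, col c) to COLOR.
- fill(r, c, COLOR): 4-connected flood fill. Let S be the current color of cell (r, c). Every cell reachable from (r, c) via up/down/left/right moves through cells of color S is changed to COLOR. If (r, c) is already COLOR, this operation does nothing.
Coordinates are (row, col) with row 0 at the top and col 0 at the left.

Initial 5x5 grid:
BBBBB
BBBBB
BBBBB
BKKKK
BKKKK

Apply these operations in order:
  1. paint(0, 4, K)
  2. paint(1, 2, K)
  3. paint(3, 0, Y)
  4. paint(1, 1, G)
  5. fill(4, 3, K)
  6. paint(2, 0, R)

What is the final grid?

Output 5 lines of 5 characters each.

Answer: BBBBK
BGKBB
RBBBB
YKKKK
BKKKK

Derivation:
After op 1 paint(0,4,K):
BBBBK
BBBBB
BBBBB
BKKKK
BKKKK
After op 2 paint(1,2,K):
BBBBK
BBKBB
BBBBB
BKKKK
BKKKK
After op 3 paint(3,0,Y):
BBBBK
BBKBB
BBBBB
YKKKK
BKKKK
After op 4 paint(1,1,G):
BBBBK
BGKBB
BBBBB
YKKKK
BKKKK
After op 5 fill(4,3,K) [0 cells changed]:
BBBBK
BGKBB
BBBBB
YKKKK
BKKKK
After op 6 paint(2,0,R):
BBBBK
BGKBB
RBBBB
YKKKK
BKKKK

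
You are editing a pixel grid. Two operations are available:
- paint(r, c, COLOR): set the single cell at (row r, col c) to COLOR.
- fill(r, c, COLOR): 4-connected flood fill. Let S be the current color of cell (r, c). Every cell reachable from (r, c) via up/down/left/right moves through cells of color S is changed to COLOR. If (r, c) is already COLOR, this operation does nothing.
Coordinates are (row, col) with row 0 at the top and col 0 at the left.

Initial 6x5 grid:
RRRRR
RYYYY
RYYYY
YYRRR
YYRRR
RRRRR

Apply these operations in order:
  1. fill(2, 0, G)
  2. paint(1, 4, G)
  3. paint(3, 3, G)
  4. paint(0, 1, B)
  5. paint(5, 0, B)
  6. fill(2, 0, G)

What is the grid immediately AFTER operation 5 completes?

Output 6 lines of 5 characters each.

After op 1 fill(2,0,G) [7 cells changed]:
GGGGG
GYYYY
GYYYY
YYRRR
YYRRR
RRRRR
After op 2 paint(1,4,G):
GGGGG
GYYYG
GYYYY
YYRRR
YYRRR
RRRRR
After op 3 paint(3,3,G):
GGGGG
GYYYG
GYYYY
YYRGR
YYRRR
RRRRR
After op 4 paint(0,1,B):
GBGGG
GYYYG
GYYYY
YYRGR
YYRRR
RRRRR
After op 5 paint(5,0,B):
GBGGG
GYYYG
GYYYY
YYRGR
YYRRR
BRRRR

Answer: GBGGG
GYYYG
GYYYY
YYRGR
YYRRR
BRRRR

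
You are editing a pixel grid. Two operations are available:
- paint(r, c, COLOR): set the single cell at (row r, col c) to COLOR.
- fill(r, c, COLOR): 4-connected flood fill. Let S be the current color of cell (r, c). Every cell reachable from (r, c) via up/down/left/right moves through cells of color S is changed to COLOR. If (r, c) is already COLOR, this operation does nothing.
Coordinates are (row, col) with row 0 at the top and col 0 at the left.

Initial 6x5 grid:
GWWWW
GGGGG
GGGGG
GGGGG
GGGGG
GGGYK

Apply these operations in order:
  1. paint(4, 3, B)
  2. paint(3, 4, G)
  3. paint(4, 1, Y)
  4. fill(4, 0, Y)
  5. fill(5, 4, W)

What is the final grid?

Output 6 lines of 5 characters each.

After op 1 paint(4,3,B):
GWWWW
GGGGG
GGGGG
GGGGG
GGGBG
GGGYK
After op 2 paint(3,4,G):
GWWWW
GGGGG
GGGGG
GGGGG
GGGBG
GGGYK
After op 3 paint(4,1,Y):
GWWWW
GGGGG
GGGGG
GGGGG
GYGBG
GGGYK
After op 4 fill(4,0,Y) [22 cells changed]:
YWWWW
YYYYY
YYYYY
YYYYY
YYYBY
YYYYK
After op 5 fill(5,4,W) [1 cells changed]:
YWWWW
YYYYY
YYYYY
YYYYY
YYYBY
YYYYW

Answer: YWWWW
YYYYY
YYYYY
YYYYY
YYYBY
YYYYW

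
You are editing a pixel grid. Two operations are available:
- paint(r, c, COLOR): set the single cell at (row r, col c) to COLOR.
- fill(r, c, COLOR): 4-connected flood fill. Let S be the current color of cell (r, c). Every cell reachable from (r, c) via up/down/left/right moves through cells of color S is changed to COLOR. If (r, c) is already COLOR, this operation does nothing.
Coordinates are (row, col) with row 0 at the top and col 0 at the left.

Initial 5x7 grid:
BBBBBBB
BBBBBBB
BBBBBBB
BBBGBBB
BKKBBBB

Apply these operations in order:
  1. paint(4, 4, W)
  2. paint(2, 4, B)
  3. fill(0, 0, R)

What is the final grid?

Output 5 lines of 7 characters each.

After op 1 paint(4,4,W):
BBBBBBB
BBBBBBB
BBBBBBB
BBBGBBB
BKKBWBB
After op 2 paint(2,4,B):
BBBBBBB
BBBBBBB
BBBBBBB
BBBGBBB
BKKBWBB
After op 3 fill(0,0,R) [30 cells changed]:
RRRRRRR
RRRRRRR
RRRRRRR
RRRGRRR
RKKBWRR

Answer: RRRRRRR
RRRRRRR
RRRRRRR
RRRGRRR
RKKBWRR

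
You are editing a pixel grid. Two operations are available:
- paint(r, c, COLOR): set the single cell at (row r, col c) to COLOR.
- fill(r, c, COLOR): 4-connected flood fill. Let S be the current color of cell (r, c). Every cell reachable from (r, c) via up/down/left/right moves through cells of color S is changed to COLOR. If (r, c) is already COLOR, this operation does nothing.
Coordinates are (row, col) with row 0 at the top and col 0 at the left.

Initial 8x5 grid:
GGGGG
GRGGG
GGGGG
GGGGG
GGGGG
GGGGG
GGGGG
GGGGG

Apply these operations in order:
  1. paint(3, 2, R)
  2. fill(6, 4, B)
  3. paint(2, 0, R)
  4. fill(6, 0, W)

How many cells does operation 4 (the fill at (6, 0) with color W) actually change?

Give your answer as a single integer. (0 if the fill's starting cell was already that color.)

After op 1 paint(3,2,R):
GGGGG
GRGGG
GGGGG
GGRGG
GGGGG
GGGGG
GGGGG
GGGGG
After op 2 fill(6,4,B) [38 cells changed]:
BBBBB
BRBBB
BBBBB
BBRBB
BBBBB
BBBBB
BBBBB
BBBBB
After op 3 paint(2,0,R):
BBBBB
BRBBB
RBBBB
BBRBB
BBBBB
BBBBB
BBBBB
BBBBB
After op 4 fill(6,0,W) [37 cells changed]:
WWWWW
WRWWW
RWWWW
WWRWW
WWWWW
WWWWW
WWWWW
WWWWW

Answer: 37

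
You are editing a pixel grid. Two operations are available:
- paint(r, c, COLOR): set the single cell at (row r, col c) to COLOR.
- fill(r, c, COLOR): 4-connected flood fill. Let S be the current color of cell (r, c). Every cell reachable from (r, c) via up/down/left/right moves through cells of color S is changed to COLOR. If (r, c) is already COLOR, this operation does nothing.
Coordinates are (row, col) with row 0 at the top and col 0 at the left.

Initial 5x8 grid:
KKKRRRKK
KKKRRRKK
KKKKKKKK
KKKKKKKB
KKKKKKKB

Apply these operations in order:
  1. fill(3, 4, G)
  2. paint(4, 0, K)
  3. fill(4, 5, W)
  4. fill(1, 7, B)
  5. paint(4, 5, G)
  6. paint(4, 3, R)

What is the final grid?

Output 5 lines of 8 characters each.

Answer: BBBRRRBB
BBBRRRBB
BBBBBBBB
BBBBBBBB
KBBRBGBB

Derivation:
After op 1 fill(3,4,G) [32 cells changed]:
GGGRRRGG
GGGRRRGG
GGGGGGGG
GGGGGGGB
GGGGGGGB
After op 2 paint(4,0,K):
GGGRRRGG
GGGRRRGG
GGGGGGGG
GGGGGGGB
KGGGGGGB
After op 3 fill(4,5,W) [31 cells changed]:
WWWRRRWW
WWWRRRWW
WWWWWWWW
WWWWWWWB
KWWWWWWB
After op 4 fill(1,7,B) [31 cells changed]:
BBBRRRBB
BBBRRRBB
BBBBBBBB
BBBBBBBB
KBBBBBBB
After op 5 paint(4,5,G):
BBBRRRBB
BBBRRRBB
BBBBBBBB
BBBBBBBB
KBBBBGBB
After op 6 paint(4,3,R):
BBBRRRBB
BBBRRRBB
BBBBBBBB
BBBBBBBB
KBBRBGBB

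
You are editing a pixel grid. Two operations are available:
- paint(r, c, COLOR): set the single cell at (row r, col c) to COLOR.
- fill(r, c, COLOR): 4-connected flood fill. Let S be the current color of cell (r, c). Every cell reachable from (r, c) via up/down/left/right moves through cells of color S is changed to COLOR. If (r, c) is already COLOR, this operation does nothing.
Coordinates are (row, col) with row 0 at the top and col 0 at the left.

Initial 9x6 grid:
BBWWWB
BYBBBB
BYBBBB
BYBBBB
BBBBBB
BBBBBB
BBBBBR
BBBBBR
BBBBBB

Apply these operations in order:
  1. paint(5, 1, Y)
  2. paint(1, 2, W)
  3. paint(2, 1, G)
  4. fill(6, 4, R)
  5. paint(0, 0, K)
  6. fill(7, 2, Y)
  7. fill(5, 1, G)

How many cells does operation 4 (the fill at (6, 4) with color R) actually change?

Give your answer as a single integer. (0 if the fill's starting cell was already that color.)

Answer: 44

Derivation:
After op 1 paint(5,1,Y):
BBWWWB
BYBBBB
BYBBBB
BYBBBB
BBBBBB
BYBBBB
BBBBBR
BBBBBR
BBBBBB
After op 2 paint(1,2,W):
BBWWWB
BYWBBB
BYBBBB
BYBBBB
BBBBBB
BYBBBB
BBBBBR
BBBBBR
BBBBBB
After op 3 paint(2,1,G):
BBWWWB
BYWBBB
BGBBBB
BYBBBB
BBBBBB
BYBBBB
BBBBBR
BBBBBR
BBBBBB
After op 4 fill(6,4,R) [44 cells changed]:
RRWWWR
RYWRRR
RGRRRR
RYRRRR
RRRRRR
RYRRRR
RRRRRR
RRRRRR
RRRRRR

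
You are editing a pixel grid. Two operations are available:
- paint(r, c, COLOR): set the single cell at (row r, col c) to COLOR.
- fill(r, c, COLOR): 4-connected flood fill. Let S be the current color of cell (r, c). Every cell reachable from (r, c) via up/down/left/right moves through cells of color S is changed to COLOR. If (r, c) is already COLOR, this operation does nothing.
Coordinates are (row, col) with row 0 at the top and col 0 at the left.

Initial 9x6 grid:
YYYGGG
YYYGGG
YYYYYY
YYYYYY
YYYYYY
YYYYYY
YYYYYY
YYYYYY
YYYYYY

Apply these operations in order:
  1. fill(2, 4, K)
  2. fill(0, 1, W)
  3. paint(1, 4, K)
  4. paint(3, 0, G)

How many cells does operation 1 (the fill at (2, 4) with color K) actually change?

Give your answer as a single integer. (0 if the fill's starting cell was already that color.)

After op 1 fill(2,4,K) [48 cells changed]:
KKKGGG
KKKGGG
KKKKKK
KKKKKK
KKKKKK
KKKKKK
KKKKKK
KKKKKK
KKKKKK

Answer: 48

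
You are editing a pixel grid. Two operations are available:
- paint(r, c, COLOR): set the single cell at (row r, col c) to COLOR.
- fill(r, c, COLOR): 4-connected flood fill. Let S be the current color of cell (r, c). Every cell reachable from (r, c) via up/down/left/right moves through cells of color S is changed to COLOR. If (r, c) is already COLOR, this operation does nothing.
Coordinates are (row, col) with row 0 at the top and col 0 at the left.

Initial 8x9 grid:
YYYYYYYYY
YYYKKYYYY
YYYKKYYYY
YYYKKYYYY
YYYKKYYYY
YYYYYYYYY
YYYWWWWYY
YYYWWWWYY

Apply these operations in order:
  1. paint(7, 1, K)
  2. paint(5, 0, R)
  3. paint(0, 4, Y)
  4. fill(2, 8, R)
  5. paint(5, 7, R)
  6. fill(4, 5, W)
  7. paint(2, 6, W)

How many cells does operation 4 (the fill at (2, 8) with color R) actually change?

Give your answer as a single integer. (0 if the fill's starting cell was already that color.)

After op 1 paint(7,1,K):
YYYYYYYYY
YYYKKYYYY
YYYKKYYYY
YYYKKYYYY
YYYKKYYYY
YYYYYYYYY
YYYWWWWYY
YKYWWWWYY
After op 2 paint(5,0,R):
YYYYYYYYY
YYYKKYYYY
YYYKKYYYY
YYYKKYYYY
YYYKKYYYY
RYYYYYYYY
YYYWWWWYY
YKYWWWWYY
After op 3 paint(0,4,Y):
YYYYYYYYY
YYYKKYYYY
YYYKKYYYY
YYYKKYYYY
YYYKKYYYY
RYYYYYYYY
YYYWWWWYY
YKYWWWWYY
After op 4 fill(2,8,R) [54 cells changed]:
RRRRRRRRR
RRRKKRRRR
RRRKKRRRR
RRRKKRRRR
RRRKKRRRR
RRRRRRRRR
RRRWWWWRR
RKRWWWWRR

Answer: 54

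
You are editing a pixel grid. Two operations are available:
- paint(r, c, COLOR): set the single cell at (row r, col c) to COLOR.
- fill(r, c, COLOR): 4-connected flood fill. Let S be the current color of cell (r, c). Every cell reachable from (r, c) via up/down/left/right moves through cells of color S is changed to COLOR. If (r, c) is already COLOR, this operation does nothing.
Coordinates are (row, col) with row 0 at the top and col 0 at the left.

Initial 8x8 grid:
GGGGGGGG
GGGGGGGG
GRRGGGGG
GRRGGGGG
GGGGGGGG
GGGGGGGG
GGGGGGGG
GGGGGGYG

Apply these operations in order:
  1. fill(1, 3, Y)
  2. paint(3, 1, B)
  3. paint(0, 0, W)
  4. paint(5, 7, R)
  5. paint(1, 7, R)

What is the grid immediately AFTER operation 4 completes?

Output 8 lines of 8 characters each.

After op 1 fill(1,3,Y) [59 cells changed]:
YYYYYYYY
YYYYYYYY
YRRYYYYY
YRRYYYYY
YYYYYYYY
YYYYYYYY
YYYYYYYY
YYYYYYYY
After op 2 paint(3,1,B):
YYYYYYYY
YYYYYYYY
YRRYYYYY
YBRYYYYY
YYYYYYYY
YYYYYYYY
YYYYYYYY
YYYYYYYY
After op 3 paint(0,0,W):
WYYYYYYY
YYYYYYYY
YRRYYYYY
YBRYYYYY
YYYYYYYY
YYYYYYYY
YYYYYYYY
YYYYYYYY
After op 4 paint(5,7,R):
WYYYYYYY
YYYYYYYY
YRRYYYYY
YBRYYYYY
YYYYYYYY
YYYYYYYR
YYYYYYYY
YYYYYYYY

Answer: WYYYYYYY
YYYYYYYY
YRRYYYYY
YBRYYYYY
YYYYYYYY
YYYYYYYR
YYYYYYYY
YYYYYYYY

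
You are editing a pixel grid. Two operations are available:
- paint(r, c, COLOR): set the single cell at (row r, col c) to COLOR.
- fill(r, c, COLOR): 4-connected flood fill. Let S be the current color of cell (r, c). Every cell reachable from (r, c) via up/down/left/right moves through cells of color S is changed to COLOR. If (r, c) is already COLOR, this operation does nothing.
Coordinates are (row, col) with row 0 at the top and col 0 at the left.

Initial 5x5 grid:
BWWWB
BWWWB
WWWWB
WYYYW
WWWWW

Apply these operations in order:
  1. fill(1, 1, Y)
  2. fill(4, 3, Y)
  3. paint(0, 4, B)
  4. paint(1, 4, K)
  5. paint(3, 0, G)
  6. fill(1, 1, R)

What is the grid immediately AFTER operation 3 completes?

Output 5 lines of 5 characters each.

Answer: BYYYB
BYYYB
YYYYB
YYYYY
YYYYY

Derivation:
After op 1 fill(1,1,Y) [17 cells changed]:
BYYYB
BYYYB
YYYYB
YYYYY
YYYYY
After op 2 fill(4,3,Y) [0 cells changed]:
BYYYB
BYYYB
YYYYB
YYYYY
YYYYY
After op 3 paint(0,4,B):
BYYYB
BYYYB
YYYYB
YYYYY
YYYYY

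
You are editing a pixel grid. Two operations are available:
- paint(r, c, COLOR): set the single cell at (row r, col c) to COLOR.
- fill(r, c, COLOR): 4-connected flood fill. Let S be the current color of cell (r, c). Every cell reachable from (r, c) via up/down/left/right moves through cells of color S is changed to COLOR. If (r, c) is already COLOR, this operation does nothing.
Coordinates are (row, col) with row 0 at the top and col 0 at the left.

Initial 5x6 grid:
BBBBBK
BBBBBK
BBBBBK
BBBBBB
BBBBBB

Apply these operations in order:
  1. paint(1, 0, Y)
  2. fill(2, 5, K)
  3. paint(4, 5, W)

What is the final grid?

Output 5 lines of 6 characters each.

Answer: BBBBBK
YBBBBK
BBBBBK
BBBBBB
BBBBBW

Derivation:
After op 1 paint(1,0,Y):
BBBBBK
YBBBBK
BBBBBK
BBBBBB
BBBBBB
After op 2 fill(2,5,K) [0 cells changed]:
BBBBBK
YBBBBK
BBBBBK
BBBBBB
BBBBBB
After op 3 paint(4,5,W):
BBBBBK
YBBBBK
BBBBBK
BBBBBB
BBBBBW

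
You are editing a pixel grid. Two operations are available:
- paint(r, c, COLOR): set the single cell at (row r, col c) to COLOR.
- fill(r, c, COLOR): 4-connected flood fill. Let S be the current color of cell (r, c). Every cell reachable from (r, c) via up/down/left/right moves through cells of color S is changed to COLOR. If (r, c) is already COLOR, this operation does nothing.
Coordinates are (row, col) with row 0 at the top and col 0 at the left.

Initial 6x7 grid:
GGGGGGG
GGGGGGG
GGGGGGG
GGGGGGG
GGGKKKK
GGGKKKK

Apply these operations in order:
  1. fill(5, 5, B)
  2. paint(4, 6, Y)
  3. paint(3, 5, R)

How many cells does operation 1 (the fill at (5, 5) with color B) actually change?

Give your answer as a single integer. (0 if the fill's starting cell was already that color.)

Answer: 8

Derivation:
After op 1 fill(5,5,B) [8 cells changed]:
GGGGGGG
GGGGGGG
GGGGGGG
GGGGGGG
GGGBBBB
GGGBBBB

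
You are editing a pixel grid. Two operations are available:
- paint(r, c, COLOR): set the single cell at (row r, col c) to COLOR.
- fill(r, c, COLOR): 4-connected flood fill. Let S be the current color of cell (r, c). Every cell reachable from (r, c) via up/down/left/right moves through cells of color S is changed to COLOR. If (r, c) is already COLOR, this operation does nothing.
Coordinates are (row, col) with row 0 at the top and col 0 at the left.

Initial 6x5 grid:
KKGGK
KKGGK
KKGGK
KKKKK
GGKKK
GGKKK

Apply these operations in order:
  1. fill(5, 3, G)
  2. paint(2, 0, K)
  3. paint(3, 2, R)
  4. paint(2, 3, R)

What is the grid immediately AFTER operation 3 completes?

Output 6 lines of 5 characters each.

After op 1 fill(5,3,G) [20 cells changed]:
GGGGG
GGGGG
GGGGG
GGGGG
GGGGG
GGGGG
After op 2 paint(2,0,K):
GGGGG
GGGGG
KGGGG
GGGGG
GGGGG
GGGGG
After op 3 paint(3,2,R):
GGGGG
GGGGG
KGGGG
GGRGG
GGGGG
GGGGG

Answer: GGGGG
GGGGG
KGGGG
GGRGG
GGGGG
GGGGG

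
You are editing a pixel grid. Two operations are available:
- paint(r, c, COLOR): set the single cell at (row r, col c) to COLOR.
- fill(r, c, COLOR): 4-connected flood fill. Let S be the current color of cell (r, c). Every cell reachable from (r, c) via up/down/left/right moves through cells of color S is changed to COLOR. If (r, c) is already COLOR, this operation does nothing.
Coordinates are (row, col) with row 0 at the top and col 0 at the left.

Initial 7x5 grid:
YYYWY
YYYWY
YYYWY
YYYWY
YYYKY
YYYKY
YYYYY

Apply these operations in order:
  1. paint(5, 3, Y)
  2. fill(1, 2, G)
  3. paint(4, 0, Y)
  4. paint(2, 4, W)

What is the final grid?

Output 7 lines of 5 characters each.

After op 1 paint(5,3,Y):
YYYWY
YYYWY
YYYWY
YYYWY
YYYKY
YYYYY
YYYYY
After op 2 fill(1,2,G) [30 cells changed]:
GGGWG
GGGWG
GGGWG
GGGWG
GGGKG
GGGGG
GGGGG
After op 3 paint(4,0,Y):
GGGWG
GGGWG
GGGWG
GGGWG
YGGKG
GGGGG
GGGGG
After op 4 paint(2,4,W):
GGGWG
GGGWG
GGGWW
GGGWG
YGGKG
GGGGG
GGGGG

Answer: GGGWG
GGGWG
GGGWW
GGGWG
YGGKG
GGGGG
GGGGG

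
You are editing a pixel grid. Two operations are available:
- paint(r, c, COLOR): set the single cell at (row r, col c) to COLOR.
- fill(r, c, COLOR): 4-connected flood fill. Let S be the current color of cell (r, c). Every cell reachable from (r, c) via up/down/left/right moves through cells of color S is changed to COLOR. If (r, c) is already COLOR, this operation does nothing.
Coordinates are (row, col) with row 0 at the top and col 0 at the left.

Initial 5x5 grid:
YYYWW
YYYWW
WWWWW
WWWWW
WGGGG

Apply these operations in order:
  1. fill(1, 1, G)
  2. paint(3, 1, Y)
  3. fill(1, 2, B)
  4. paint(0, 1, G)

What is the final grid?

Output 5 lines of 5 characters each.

After op 1 fill(1,1,G) [6 cells changed]:
GGGWW
GGGWW
WWWWW
WWWWW
WGGGG
After op 2 paint(3,1,Y):
GGGWW
GGGWW
WWWWW
WYWWW
WGGGG
After op 3 fill(1,2,B) [6 cells changed]:
BBBWW
BBBWW
WWWWW
WYWWW
WGGGG
After op 4 paint(0,1,G):
BGBWW
BBBWW
WWWWW
WYWWW
WGGGG

Answer: BGBWW
BBBWW
WWWWW
WYWWW
WGGGG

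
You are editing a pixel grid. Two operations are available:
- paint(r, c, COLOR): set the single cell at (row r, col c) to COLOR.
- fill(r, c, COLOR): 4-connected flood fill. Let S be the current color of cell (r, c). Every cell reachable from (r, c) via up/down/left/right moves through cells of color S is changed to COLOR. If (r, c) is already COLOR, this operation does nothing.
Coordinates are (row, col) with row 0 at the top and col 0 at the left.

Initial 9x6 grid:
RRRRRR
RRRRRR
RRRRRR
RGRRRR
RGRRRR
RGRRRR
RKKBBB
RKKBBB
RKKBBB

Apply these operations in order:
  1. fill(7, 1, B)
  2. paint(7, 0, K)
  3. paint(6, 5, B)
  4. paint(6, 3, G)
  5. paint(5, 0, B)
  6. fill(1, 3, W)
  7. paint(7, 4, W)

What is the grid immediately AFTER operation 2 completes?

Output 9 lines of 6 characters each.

Answer: RRRRRR
RRRRRR
RRRRRR
RGRRRR
RGRRRR
RGRRRR
RBBBBB
KBBBBB
RBBBBB

Derivation:
After op 1 fill(7,1,B) [6 cells changed]:
RRRRRR
RRRRRR
RRRRRR
RGRRRR
RGRRRR
RGRRRR
RBBBBB
RBBBBB
RBBBBB
After op 2 paint(7,0,K):
RRRRRR
RRRRRR
RRRRRR
RGRRRR
RGRRRR
RGRRRR
RBBBBB
KBBBBB
RBBBBB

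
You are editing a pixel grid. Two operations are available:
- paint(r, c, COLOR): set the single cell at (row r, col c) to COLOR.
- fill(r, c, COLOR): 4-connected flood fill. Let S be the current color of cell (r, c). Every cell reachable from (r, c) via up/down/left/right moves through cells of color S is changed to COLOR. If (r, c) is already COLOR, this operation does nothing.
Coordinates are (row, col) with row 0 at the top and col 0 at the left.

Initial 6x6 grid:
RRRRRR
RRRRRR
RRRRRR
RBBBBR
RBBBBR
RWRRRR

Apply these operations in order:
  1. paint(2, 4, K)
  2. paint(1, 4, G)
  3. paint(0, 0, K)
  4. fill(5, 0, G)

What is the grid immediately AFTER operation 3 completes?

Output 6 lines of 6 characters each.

After op 1 paint(2,4,K):
RRRRRR
RRRRRR
RRRRKR
RBBBBR
RBBBBR
RWRRRR
After op 2 paint(1,4,G):
RRRRRR
RRRRGR
RRRRKR
RBBBBR
RBBBBR
RWRRRR
After op 3 paint(0,0,K):
KRRRRR
RRRRGR
RRRRKR
RBBBBR
RBBBBR
RWRRRR

Answer: KRRRRR
RRRRGR
RRRRKR
RBBBBR
RBBBBR
RWRRRR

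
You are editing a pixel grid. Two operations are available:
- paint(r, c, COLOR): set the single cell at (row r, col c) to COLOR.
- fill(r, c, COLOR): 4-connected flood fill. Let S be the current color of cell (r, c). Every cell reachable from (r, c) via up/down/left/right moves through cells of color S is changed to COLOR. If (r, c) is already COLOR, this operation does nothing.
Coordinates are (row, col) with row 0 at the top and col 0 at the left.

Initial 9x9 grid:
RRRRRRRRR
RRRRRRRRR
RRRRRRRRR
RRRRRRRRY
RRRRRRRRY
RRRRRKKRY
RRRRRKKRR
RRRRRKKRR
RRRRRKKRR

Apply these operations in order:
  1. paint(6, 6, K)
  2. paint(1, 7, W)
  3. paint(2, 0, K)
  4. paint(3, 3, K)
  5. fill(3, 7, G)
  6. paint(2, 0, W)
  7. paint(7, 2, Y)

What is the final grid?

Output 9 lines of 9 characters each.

Answer: GGGGGGGGG
GGGGGGGWG
WGGGGGGGG
GGGKGGGGY
GGGGGGGGY
GGGGGKKGY
GGGGGKKGG
GGYGGKKGG
GGGGGKKGG

Derivation:
After op 1 paint(6,6,K):
RRRRRRRRR
RRRRRRRRR
RRRRRRRRR
RRRRRRRRY
RRRRRRRRY
RRRRRKKRY
RRRRRKKRR
RRRRRKKRR
RRRRRKKRR
After op 2 paint(1,7,W):
RRRRRRRRR
RRRRRRRWR
RRRRRRRRR
RRRRRRRRY
RRRRRRRRY
RRRRRKKRY
RRRRRKKRR
RRRRRKKRR
RRRRRKKRR
After op 3 paint(2,0,K):
RRRRRRRRR
RRRRRRRWR
KRRRRRRRR
RRRRRRRRY
RRRRRRRRY
RRRRRKKRY
RRRRRKKRR
RRRRRKKRR
RRRRRKKRR
After op 4 paint(3,3,K):
RRRRRRRRR
RRRRRRRWR
KRRRRRRRR
RRRKRRRRY
RRRRRRRRY
RRRRRKKRY
RRRRRKKRR
RRRRRKKRR
RRRRRKKRR
After op 5 fill(3,7,G) [67 cells changed]:
GGGGGGGGG
GGGGGGGWG
KGGGGGGGG
GGGKGGGGY
GGGGGGGGY
GGGGGKKGY
GGGGGKKGG
GGGGGKKGG
GGGGGKKGG
After op 6 paint(2,0,W):
GGGGGGGGG
GGGGGGGWG
WGGGGGGGG
GGGKGGGGY
GGGGGGGGY
GGGGGKKGY
GGGGGKKGG
GGGGGKKGG
GGGGGKKGG
After op 7 paint(7,2,Y):
GGGGGGGGG
GGGGGGGWG
WGGGGGGGG
GGGKGGGGY
GGGGGGGGY
GGGGGKKGY
GGGGGKKGG
GGYGGKKGG
GGGGGKKGG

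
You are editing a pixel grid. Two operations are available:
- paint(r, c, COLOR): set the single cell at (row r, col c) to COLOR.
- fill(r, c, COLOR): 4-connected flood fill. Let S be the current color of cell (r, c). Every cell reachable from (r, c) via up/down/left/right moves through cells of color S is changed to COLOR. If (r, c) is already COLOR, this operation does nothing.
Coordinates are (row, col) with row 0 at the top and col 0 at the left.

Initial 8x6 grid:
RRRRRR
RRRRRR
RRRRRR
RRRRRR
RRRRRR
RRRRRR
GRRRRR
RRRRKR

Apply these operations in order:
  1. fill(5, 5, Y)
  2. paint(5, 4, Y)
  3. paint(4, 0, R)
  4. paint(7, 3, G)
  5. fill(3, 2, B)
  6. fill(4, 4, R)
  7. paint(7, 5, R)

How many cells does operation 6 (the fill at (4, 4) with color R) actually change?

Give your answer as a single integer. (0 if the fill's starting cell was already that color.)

Answer: 44

Derivation:
After op 1 fill(5,5,Y) [46 cells changed]:
YYYYYY
YYYYYY
YYYYYY
YYYYYY
YYYYYY
YYYYYY
GYYYYY
YYYYKY
After op 2 paint(5,4,Y):
YYYYYY
YYYYYY
YYYYYY
YYYYYY
YYYYYY
YYYYYY
GYYYYY
YYYYKY
After op 3 paint(4,0,R):
YYYYYY
YYYYYY
YYYYYY
YYYYYY
RYYYYY
YYYYYY
GYYYYY
YYYYKY
After op 4 paint(7,3,G):
YYYYYY
YYYYYY
YYYYYY
YYYYYY
RYYYYY
YYYYYY
GYYYYY
YYYGKY
After op 5 fill(3,2,B) [44 cells changed]:
BBBBBB
BBBBBB
BBBBBB
BBBBBB
RBBBBB
BBBBBB
GBBBBB
BBBGKB
After op 6 fill(4,4,R) [44 cells changed]:
RRRRRR
RRRRRR
RRRRRR
RRRRRR
RRRRRR
RRRRRR
GRRRRR
RRRGKR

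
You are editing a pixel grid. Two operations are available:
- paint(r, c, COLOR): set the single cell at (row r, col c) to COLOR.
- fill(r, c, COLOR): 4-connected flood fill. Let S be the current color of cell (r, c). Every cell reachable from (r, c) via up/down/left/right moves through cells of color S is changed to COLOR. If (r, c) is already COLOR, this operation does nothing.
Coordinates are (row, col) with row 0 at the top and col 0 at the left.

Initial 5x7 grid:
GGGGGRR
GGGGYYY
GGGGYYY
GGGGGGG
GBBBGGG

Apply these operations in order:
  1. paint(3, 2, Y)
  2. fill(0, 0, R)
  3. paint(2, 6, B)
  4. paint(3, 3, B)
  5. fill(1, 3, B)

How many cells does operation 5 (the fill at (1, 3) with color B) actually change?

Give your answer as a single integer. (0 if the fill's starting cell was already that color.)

Answer: 18

Derivation:
After op 1 paint(3,2,Y):
GGGGGRR
GGGGYYY
GGGGYYY
GGYGGGG
GBBBGGG
After op 2 fill(0,0,R) [23 cells changed]:
RRRRRRR
RRRRYYY
RRRRYYY
RRYRRRR
RBBBRRR
After op 3 paint(2,6,B):
RRRRRRR
RRRRYYY
RRRRYYB
RRYRRRR
RBBBRRR
After op 4 paint(3,3,B):
RRRRRRR
RRRRYYY
RRRRYYB
RRYBRRR
RBBBRRR
After op 5 fill(1,3,B) [18 cells changed]:
BBBBBBB
BBBBYYY
BBBBYYB
BBYBRRR
BBBBRRR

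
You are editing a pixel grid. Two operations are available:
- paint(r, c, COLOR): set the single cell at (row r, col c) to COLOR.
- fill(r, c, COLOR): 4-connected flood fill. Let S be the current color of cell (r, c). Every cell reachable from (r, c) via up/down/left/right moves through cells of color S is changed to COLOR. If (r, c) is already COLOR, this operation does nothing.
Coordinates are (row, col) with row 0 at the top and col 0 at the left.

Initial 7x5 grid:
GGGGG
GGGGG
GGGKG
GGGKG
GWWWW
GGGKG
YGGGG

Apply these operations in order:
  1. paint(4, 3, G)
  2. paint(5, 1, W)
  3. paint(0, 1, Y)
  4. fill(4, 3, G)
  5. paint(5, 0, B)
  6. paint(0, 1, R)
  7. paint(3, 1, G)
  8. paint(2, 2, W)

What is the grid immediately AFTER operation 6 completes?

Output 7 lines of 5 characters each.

Answer: GRGGG
GGGGG
GGGKG
GGGKG
GWWGW
BWGKG
YGGGG

Derivation:
After op 1 paint(4,3,G):
GGGGG
GGGGG
GGGKG
GGGKG
GWWGW
GGGKG
YGGGG
After op 2 paint(5,1,W):
GGGGG
GGGGG
GGGKG
GGGKG
GWWGW
GWGKG
YGGGG
After op 3 paint(0,1,Y):
GYGGG
GGGGG
GGGKG
GGGKG
GWWGW
GWGKG
YGGGG
After op 4 fill(4,3,G) [0 cells changed]:
GYGGG
GGGGG
GGGKG
GGGKG
GWWGW
GWGKG
YGGGG
After op 5 paint(5,0,B):
GYGGG
GGGGG
GGGKG
GGGKG
GWWGW
BWGKG
YGGGG
After op 6 paint(0,1,R):
GRGGG
GGGGG
GGGKG
GGGKG
GWWGW
BWGKG
YGGGG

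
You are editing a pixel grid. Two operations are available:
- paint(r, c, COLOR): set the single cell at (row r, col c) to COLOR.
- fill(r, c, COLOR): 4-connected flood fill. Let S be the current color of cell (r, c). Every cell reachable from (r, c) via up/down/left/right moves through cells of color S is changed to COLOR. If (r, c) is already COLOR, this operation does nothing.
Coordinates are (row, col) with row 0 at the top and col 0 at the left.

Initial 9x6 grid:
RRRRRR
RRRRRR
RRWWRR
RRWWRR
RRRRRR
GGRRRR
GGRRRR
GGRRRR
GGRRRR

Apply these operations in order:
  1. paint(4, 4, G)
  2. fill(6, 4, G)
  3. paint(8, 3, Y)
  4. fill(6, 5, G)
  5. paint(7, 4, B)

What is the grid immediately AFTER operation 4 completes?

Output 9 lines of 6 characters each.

After op 1 paint(4,4,G):
RRRRRR
RRRRRR
RRWWRR
RRWWRR
RRRRGR
GGRRRR
GGRRRR
GGRRRR
GGRRRR
After op 2 fill(6,4,G) [41 cells changed]:
GGGGGG
GGGGGG
GGWWGG
GGWWGG
GGGGGG
GGGGGG
GGGGGG
GGGGGG
GGGGGG
After op 3 paint(8,3,Y):
GGGGGG
GGGGGG
GGWWGG
GGWWGG
GGGGGG
GGGGGG
GGGGGG
GGGGGG
GGGYGG
After op 4 fill(6,5,G) [0 cells changed]:
GGGGGG
GGGGGG
GGWWGG
GGWWGG
GGGGGG
GGGGGG
GGGGGG
GGGGGG
GGGYGG

Answer: GGGGGG
GGGGGG
GGWWGG
GGWWGG
GGGGGG
GGGGGG
GGGGGG
GGGGGG
GGGYGG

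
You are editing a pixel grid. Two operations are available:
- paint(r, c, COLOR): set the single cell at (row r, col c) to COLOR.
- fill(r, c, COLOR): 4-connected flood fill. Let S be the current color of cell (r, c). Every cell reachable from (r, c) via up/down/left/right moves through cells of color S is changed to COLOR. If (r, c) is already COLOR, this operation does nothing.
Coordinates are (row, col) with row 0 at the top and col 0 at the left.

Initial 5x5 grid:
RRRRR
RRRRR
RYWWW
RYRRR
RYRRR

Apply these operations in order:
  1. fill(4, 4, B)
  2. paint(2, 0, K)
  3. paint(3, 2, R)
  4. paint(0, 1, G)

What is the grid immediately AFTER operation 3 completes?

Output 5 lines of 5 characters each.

Answer: RRRRR
RRRRR
KYWWW
RYRBB
RYBBB

Derivation:
After op 1 fill(4,4,B) [6 cells changed]:
RRRRR
RRRRR
RYWWW
RYBBB
RYBBB
After op 2 paint(2,0,K):
RRRRR
RRRRR
KYWWW
RYBBB
RYBBB
After op 3 paint(3,2,R):
RRRRR
RRRRR
KYWWW
RYRBB
RYBBB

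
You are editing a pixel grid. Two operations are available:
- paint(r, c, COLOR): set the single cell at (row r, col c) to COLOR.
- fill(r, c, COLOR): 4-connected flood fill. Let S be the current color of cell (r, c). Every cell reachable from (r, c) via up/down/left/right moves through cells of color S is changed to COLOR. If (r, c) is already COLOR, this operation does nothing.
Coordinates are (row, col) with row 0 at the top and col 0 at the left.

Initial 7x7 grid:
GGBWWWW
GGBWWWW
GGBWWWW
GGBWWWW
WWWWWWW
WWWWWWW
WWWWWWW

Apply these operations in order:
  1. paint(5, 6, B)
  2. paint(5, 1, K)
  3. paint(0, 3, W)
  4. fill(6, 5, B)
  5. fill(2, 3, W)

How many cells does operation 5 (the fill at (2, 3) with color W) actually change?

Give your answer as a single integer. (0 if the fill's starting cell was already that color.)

After op 1 paint(5,6,B):
GGBWWWW
GGBWWWW
GGBWWWW
GGBWWWW
WWWWWWW
WWWWWWB
WWWWWWW
After op 2 paint(5,1,K):
GGBWWWW
GGBWWWW
GGBWWWW
GGBWWWW
WWWWWWW
WKWWWWB
WWWWWWW
After op 3 paint(0,3,W):
GGBWWWW
GGBWWWW
GGBWWWW
GGBWWWW
WWWWWWW
WKWWWWB
WWWWWWW
After op 4 fill(6,5,B) [35 cells changed]:
GGBBBBB
GGBBBBB
GGBBBBB
GGBBBBB
BBBBBBB
BKBBBBB
BBBBBBB
After op 5 fill(2,3,W) [40 cells changed]:
GGWWWWW
GGWWWWW
GGWWWWW
GGWWWWW
WWWWWWW
WKWWWWW
WWWWWWW

Answer: 40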